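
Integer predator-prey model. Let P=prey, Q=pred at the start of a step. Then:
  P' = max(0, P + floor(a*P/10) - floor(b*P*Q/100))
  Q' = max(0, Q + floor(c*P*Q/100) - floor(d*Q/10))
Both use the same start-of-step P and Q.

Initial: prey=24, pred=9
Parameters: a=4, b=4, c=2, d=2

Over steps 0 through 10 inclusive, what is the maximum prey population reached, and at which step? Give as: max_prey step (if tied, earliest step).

Step 1: prey: 24+9-8=25; pred: 9+4-1=12
Step 2: prey: 25+10-12=23; pred: 12+6-2=16
Step 3: prey: 23+9-14=18; pred: 16+7-3=20
Step 4: prey: 18+7-14=11; pred: 20+7-4=23
Step 5: prey: 11+4-10=5; pred: 23+5-4=24
Step 6: prey: 5+2-4=3; pred: 24+2-4=22
Step 7: prey: 3+1-2=2; pred: 22+1-4=19
Step 8: prey: 2+0-1=1; pred: 19+0-3=16
Step 9: prey: 1+0-0=1; pred: 16+0-3=13
Step 10: prey: 1+0-0=1; pred: 13+0-2=11
Max prey = 25 at step 1

Answer: 25 1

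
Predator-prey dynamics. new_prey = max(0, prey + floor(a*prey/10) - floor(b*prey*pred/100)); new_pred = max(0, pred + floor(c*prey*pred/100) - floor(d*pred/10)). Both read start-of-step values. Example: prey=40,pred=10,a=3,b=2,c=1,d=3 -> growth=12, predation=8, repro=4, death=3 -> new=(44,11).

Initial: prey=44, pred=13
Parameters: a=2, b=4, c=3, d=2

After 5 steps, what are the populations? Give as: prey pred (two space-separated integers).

Step 1: prey: 44+8-22=30; pred: 13+17-2=28
Step 2: prey: 30+6-33=3; pred: 28+25-5=48
Step 3: prey: 3+0-5=0; pred: 48+4-9=43
Step 4: prey: 0+0-0=0; pred: 43+0-8=35
Step 5: prey: 0+0-0=0; pred: 35+0-7=28

Answer: 0 28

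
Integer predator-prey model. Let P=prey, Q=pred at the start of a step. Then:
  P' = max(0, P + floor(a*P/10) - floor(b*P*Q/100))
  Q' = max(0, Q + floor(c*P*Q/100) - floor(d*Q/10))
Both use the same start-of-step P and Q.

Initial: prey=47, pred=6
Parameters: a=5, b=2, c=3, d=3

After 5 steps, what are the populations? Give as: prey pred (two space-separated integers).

Answer: 0 204

Derivation:
Step 1: prey: 47+23-5=65; pred: 6+8-1=13
Step 2: prey: 65+32-16=81; pred: 13+25-3=35
Step 3: prey: 81+40-56=65; pred: 35+85-10=110
Step 4: prey: 65+32-143=0; pred: 110+214-33=291
Step 5: prey: 0+0-0=0; pred: 291+0-87=204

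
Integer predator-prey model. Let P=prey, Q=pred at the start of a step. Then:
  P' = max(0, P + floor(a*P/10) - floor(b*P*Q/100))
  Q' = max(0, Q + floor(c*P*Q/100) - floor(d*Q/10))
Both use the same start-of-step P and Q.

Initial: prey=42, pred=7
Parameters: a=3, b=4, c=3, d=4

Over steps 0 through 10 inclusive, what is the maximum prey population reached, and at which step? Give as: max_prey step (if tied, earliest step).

Step 1: prey: 42+12-11=43; pred: 7+8-2=13
Step 2: prey: 43+12-22=33; pred: 13+16-5=24
Step 3: prey: 33+9-31=11; pred: 24+23-9=38
Step 4: prey: 11+3-16=0; pred: 38+12-15=35
Step 5: prey: 0+0-0=0; pred: 35+0-14=21
Step 6: prey: 0+0-0=0; pred: 21+0-8=13
Step 7: prey: 0+0-0=0; pred: 13+0-5=8
Step 8: prey: 0+0-0=0; pred: 8+0-3=5
Step 9: prey: 0+0-0=0; pred: 5+0-2=3
Step 10: prey: 0+0-0=0; pred: 3+0-1=2
Max prey = 43 at step 1

Answer: 43 1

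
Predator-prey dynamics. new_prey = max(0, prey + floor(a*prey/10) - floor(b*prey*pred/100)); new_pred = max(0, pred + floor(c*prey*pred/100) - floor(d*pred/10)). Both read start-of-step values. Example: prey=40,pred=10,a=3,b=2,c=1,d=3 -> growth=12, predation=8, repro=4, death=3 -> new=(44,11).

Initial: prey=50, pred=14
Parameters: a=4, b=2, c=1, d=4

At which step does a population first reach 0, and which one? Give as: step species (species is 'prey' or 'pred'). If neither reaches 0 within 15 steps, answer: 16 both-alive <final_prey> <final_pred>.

Step 1: prey: 50+20-14=56; pred: 14+7-5=16
Step 2: prey: 56+22-17=61; pred: 16+8-6=18
Step 3: prey: 61+24-21=64; pred: 18+10-7=21
Step 4: prey: 64+25-26=63; pred: 21+13-8=26
Step 5: prey: 63+25-32=56; pred: 26+16-10=32
Step 6: prey: 56+22-35=43; pred: 32+17-12=37
Step 7: prey: 43+17-31=29; pred: 37+15-14=38
Step 8: prey: 29+11-22=18; pred: 38+11-15=34
Step 9: prey: 18+7-12=13; pred: 34+6-13=27
Step 10: prey: 13+5-7=11; pred: 27+3-10=20
Step 11: prey: 11+4-4=11; pred: 20+2-8=14
Step 12: prey: 11+4-3=12; pred: 14+1-5=10
Step 13: prey: 12+4-2=14; pred: 10+1-4=7
Step 14: prey: 14+5-1=18; pred: 7+0-2=5
Step 15: prey: 18+7-1=24; pred: 5+0-2=3
No extinction within 15 steps

Answer: 16 both-alive 24 3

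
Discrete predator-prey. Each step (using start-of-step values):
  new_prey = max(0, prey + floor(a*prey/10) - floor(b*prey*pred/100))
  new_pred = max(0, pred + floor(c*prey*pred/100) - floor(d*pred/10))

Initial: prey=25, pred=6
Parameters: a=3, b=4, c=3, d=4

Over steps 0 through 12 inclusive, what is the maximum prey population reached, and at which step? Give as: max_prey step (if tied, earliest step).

Answer: 26 1

Derivation:
Step 1: prey: 25+7-6=26; pred: 6+4-2=8
Step 2: prey: 26+7-8=25; pred: 8+6-3=11
Step 3: prey: 25+7-11=21; pred: 11+8-4=15
Step 4: prey: 21+6-12=15; pred: 15+9-6=18
Step 5: prey: 15+4-10=9; pred: 18+8-7=19
Step 6: prey: 9+2-6=5; pred: 19+5-7=17
Step 7: prey: 5+1-3=3; pred: 17+2-6=13
Step 8: prey: 3+0-1=2; pred: 13+1-5=9
Step 9: prey: 2+0-0=2; pred: 9+0-3=6
Step 10: prey: 2+0-0=2; pred: 6+0-2=4
Step 11: prey: 2+0-0=2; pred: 4+0-1=3
Step 12: prey: 2+0-0=2; pred: 3+0-1=2
Max prey = 26 at step 1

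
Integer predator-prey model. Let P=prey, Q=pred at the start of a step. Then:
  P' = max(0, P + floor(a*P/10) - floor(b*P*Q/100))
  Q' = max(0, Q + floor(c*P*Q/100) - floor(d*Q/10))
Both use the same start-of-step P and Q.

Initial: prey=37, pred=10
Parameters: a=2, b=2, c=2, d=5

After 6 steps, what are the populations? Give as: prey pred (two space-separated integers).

Answer: 17 20

Derivation:
Step 1: prey: 37+7-7=37; pred: 10+7-5=12
Step 2: prey: 37+7-8=36; pred: 12+8-6=14
Step 3: prey: 36+7-10=33; pred: 14+10-7=17
Step 4: prey: 33+6-11=28; pred: 17+11-8=20
Step 5: prey: 28+5-11=22; pred: 20+11-10=21
Step 6: prey: 22+4-9=17; pred: 21+9-10=20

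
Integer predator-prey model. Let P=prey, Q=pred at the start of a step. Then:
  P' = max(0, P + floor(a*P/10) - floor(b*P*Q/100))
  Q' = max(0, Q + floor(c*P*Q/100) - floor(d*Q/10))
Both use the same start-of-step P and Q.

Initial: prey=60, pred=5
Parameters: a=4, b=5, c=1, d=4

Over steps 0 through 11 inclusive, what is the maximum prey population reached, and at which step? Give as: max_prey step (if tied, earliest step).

Answer: 76 2

Derivation:
Step 1: prey: 60+24-15=69; pred: 5+3-2=6
Step 2: prey: 69+27-20=76; pred: 6+4-2=8
Step 3: prey: 76+30-30=76; pred: 8+6-3=11
Step 4: prey: 76+30-41=65; pred: 11+8-4=15
Step 5: prey: 65+26-48=43; pred: 15+9-6=18
Step 6: prey: 43+17-38=22; pred: 18+7-7=18
Step 7: prey: 22+8-19=11; pred: 18+3-7=14
Step 8: prey: 11+4-7=8; pred: 14+1-5=10
Step 9: prey: 8+3-4=7; pred: 10+0-4=6
Step 10: prey: 7+2-2=7; pred: 6+0-2=4
Step 11: prey: 7+2-1=8; pred: 4+0-1=3
Max prey = 76 at step 2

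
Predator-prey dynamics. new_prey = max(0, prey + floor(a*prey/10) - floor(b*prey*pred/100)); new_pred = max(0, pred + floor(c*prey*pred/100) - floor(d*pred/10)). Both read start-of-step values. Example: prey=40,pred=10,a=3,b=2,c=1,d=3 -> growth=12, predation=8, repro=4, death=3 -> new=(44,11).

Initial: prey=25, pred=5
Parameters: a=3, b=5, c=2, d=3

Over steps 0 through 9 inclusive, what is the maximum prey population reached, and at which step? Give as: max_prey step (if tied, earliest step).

Step 1: prey: 25+7-6=26; pred: 5+2-1=6
Step 2: prey: 26+7-7=26; pred: 6+3-1=8
Step 3: prey: 26+7-10=23; pred: 8+4-2=10
Step 4: prey: 23+6-11=18; pred: 10+4-3=11
Step 5: prey: 18+5-9=14; pred: 11+3-3=11
Step 6: prey: 14+4-7=11; pred: 11+3-3=11
Step 7: prey: 11+3-6=8; pred: 11+2-3=10
Step 8: prey: 8+2-4=6; pred: 10+1-3=8
Step 9: prey: 6+1-2=5; pred: 8+0-2=6
Max prey = 26 at step 1

Answer: 26 1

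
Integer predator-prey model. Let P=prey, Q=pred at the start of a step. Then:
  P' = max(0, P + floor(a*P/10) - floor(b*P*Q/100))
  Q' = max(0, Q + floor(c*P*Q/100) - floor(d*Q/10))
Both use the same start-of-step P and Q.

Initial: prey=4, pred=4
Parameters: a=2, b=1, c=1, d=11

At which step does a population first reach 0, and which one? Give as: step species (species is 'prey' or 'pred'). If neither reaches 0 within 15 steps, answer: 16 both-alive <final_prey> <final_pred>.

Answer: 1 pred

Derivation:
Step 1: prey: 4+0-0=4; pred: 4+0-4=0
First extinction: pred at step 1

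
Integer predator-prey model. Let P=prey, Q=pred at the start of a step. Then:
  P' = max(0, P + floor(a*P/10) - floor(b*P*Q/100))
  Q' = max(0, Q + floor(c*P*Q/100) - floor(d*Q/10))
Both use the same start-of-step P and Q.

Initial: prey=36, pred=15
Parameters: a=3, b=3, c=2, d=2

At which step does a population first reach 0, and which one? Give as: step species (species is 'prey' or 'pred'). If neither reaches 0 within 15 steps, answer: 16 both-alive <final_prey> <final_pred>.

Answer: 5 prey

Derivation:
Step 1: prey: 36+10-16=30; pred: 15+10-3=22
Step 2: prey: 30+9-19=20; pred: 22+13-4=31
Step 3: prey: 20+6-18=8; pred: 31+12-6=37
Step 4: prey: 8+2-8=2; pred: 37+5-7=35
Step 5: prey: 2+0-2=0; pred: 35+1-7=29
First extinction: prey at step 5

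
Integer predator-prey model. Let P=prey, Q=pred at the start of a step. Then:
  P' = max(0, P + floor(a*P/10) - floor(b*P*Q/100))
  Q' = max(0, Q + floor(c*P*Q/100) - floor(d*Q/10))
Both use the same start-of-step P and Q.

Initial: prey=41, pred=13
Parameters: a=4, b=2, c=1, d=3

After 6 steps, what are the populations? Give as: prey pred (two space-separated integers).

Answer: 33 37

Derivation:
Step 1: prey: 41+16-10=47; pred: 13+5-3=15
Step 2: prey: 47+18-14=51; pred: 15+7-4=18
Step 3: prey: 51+20-18=53; pred: 18+9-5=22
Step 4: prey: 53+21-23=51; pred: 22+11-6=27
Step 5: prey: 51+20-27=44; pred: 27+13-8=32
Step 6: prey: 44+17-28=33; pred: 32+14-9=37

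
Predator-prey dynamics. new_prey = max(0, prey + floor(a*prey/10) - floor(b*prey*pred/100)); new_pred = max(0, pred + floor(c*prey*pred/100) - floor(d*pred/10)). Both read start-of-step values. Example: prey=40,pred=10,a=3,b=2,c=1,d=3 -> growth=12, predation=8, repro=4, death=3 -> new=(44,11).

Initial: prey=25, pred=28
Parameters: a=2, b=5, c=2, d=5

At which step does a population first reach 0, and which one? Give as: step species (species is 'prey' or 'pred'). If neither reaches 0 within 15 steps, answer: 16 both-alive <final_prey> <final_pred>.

Step 1: prey: 25+5-35=0; pred: 28+14-14=28
First extinction: prey at step 1

Answer: 1 prey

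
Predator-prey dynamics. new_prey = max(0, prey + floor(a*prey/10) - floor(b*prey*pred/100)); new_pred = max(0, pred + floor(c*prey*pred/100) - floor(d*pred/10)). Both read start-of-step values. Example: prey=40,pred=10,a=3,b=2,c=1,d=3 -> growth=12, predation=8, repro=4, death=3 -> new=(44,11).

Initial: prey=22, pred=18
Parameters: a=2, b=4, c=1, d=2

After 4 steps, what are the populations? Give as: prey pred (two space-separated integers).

Answer: 2 11

Derivation:
Step 1: prey: 22+4-15=11; pred: 18+3-3=18
Step 2: prey: 11+2-7=6; pred: 18+1-3=16
Step 3: prey: 6+1-3=4; pred: 16+0-3=13
Step 4: prey: 4+0-2=2; pred: 13+0-2=11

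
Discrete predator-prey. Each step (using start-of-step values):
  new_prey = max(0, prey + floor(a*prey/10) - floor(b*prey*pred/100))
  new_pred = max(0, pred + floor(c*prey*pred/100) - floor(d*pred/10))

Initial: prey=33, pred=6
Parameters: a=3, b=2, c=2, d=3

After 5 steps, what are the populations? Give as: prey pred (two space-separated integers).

Step 1: prey: 33+9-3=39; pred: 6+3-1=8
Step 2: prey: 39+11-6=44; pred: 8+6-2=12
Step 3: prey: 44+13-10=47; pred: 12+10-3=19
Step 4: prey: 47+14-17=44; pred: 19+17-5=31
Step 5: prey: 44+13-27=30; pred: 31+27-9=49

Answer: 30 49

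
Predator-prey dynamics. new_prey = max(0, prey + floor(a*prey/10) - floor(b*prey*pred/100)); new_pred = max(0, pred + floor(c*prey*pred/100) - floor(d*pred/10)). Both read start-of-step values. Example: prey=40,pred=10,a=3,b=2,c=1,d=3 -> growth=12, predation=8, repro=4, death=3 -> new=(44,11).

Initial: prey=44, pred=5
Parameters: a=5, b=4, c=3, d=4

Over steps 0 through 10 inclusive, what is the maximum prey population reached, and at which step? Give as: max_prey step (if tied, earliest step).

Step 1: prey: 44+22-8=58; pred: 5+6-2=9
Step 2: prey: 58+29-20=67; pred: 9+15-3=21
Step 3: prey: 67+33-56=44; pred: 21+42-8=55
Step 4: prey: 44+22-96=0; pred: 55+72-22=105
Step 5: prey: 0+0-0=0; pred: 105+0-42=63
Step 6: prey: 0+0-0=0; pred: 63+0-25=38
Step 7: prey: 0+0-0=0; pred: 38+0-15=23
Step 8: prey: 0+0-0=0; pred: 23+0-9=14
Step 9: prey: 0+0-0=0; pred: 14+0-5=9
Step 10: prey: 0+0-0=0; pred: 9+0-3=6
Max prey = 67 at step 2

Answer: 67 2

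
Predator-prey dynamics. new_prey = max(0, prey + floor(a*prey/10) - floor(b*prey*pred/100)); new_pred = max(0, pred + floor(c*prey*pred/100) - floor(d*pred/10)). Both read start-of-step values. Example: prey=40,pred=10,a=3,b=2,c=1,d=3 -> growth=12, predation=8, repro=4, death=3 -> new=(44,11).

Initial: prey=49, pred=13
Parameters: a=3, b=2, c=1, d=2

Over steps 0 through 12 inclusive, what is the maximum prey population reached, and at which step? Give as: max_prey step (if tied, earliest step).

Answer: 51 1

Derivation:
Step 1: prey: 49+14-12=51; pred: 13+6-2=17
Step 2: prey: 51+15-17=49; pred: 17+8-3=22
Step 3: prey: 49+14-21=42; pred: 22+10-4=28
Step 4: prey: 42+12-23=31; pred: 28+11-5=34
Step 5: prey: 31+9-21=19; pred: 34+10-6=38
Step 6: prey: 19+5-14=10; pred: 38+7-7=38
Step 7: prey: 10+3-7=6; pred: 38+3-7=34
Step 8: prey: 6+1-4=3; pred: 34+2-6=30
Step 9: prey: 3+0-1=2; pred: 30+0-6=24
Step 10: prey: 2+0-0=2; pred: 24+0-4=20
Step 11: prey: 2+0-0=2; pred: 20+0-4=16
Step 12: prey: 2+0-0=2; pred: 16+0-3=13
Max prey = 51 at step 1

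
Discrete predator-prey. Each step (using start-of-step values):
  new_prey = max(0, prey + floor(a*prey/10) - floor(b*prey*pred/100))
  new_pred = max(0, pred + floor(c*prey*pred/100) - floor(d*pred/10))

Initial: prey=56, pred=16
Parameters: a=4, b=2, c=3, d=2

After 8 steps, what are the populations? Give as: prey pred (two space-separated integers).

Answer: 0 67

Derivation:
Step 1: prey: 56+22-17=61; pred: 16+26-3=39
Step 2: prey: 61+24-47=38; pred: 39+71-7=103
Step 3: prey: 38+15-78=0; pred: 103+117-20=200
Step 4: prey: 0+0-0=0; pred: 200+0-40=160
Step 5: prey: 0+0-0=0; pred: 160+0-32=128
Step 6: prey: 0+0-0=0; pred: 128+0-25=103
Step 7: prey: 0+0-0=0; pred: 103+0-20=83
Step 8: prey: 0+0-0=0; pred: 83+0-16=67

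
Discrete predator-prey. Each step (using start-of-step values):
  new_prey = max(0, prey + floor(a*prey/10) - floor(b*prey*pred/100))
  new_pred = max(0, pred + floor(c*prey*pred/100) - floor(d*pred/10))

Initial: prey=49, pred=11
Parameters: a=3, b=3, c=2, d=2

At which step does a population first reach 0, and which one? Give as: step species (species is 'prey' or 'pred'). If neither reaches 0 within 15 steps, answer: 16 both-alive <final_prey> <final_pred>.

Step 1: prey: 49+14-16=47; pred: 11+10-2=19
Step 2: prey: 47+14-26=35; pred: 19+17-3=33
Step 3: prey: 35+10-34=11; pred: 33+23-6=50
Step 4: prey: 11+3-16=0; pred: 50+11-10=51
First extinction: prey at step 4

Answer: 4 prey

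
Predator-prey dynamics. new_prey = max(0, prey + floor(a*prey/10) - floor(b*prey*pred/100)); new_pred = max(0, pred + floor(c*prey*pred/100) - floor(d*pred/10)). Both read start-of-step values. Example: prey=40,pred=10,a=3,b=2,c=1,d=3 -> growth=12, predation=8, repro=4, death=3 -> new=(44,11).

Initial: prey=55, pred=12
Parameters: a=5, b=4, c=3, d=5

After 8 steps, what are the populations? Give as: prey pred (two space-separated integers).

Step 1: prey: 55+27-26=56; pred: 12+19-6=25
Step 2: prey: 56+28-56=28; pred: 25+42-12=55
Step 3: prey: 28+14-61=0; pred: 55+46-27=74
Step 4: prey: 0+0-0=0; pred: 74+0-37=37
Step 5: prey: 0+0-0=0; pred: 37+0-18=19
Step 6: prey: 0+0-0=0; pred: 19+0-9=10
Step 7: prey: 0+0-0=0; pred: 10+0-5=5
Step 8: prey: 0+0-0=0; pred: 5+0-2=3

Answer: 0 3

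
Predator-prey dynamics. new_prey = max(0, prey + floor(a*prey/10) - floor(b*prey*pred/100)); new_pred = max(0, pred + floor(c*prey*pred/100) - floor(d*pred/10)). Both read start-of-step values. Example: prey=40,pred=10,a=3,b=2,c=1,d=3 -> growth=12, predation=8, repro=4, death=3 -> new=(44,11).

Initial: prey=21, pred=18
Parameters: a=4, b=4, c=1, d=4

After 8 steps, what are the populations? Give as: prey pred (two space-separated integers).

Answer: 37 2

Derivation:
Step 1: prey: 21+8-15=14; pred: 18+3-7=14
Step 2: prey: 14+5-7=12; pred: 14+1-5=10
Step 3: prey: 12+4-4=12; pred: 10+1-4=7
Step 4: prey: 12+4-3=13; pred: 7+0-2=5
Step 5: prey: 13+5-2=16; pred: 5+0-2=3
Step 6: prey: 16+6-1=21; pred: 3+0-1=2
Step 7: prey: 21+8-1=28; pred: 2+0-0=2
Step 8: prey: 28+11-2=37; pred: 2+0-0=2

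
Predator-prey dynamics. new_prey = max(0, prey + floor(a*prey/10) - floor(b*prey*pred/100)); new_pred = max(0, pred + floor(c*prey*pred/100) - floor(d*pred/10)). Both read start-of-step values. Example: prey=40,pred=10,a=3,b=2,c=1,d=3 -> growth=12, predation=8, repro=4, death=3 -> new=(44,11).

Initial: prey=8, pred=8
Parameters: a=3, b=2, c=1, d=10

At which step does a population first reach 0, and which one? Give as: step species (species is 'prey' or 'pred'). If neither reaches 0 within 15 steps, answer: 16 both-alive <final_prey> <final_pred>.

Answer: 1 pred

Derivation:
Step 1: prey: 8+2-1=9; pred: 8+0-8=0
First extinction: pred at step 1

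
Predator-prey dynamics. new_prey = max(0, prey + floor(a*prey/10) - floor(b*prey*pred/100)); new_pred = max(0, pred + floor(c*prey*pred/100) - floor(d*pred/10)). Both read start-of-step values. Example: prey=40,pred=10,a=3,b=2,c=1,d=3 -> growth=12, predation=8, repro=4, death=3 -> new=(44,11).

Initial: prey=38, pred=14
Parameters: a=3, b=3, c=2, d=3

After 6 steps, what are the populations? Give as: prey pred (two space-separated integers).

Step 1: prey: 38+11-15=34; pred: 14+10-4=20
Step 2: prey: 34+10-20=24; pred: 20+13-6=27
Step 3: prey: 24+7-19=12; pred: 27+12-8=31
Step 4: prey: 12+3-11=4; pred: 31+7-9=29
Step 5: prey: 4+1-3=2; pred: 29+2-8=23
Step 6: prey: 2+0-1=1; pred: 23+0-6=17

Answer: 1 17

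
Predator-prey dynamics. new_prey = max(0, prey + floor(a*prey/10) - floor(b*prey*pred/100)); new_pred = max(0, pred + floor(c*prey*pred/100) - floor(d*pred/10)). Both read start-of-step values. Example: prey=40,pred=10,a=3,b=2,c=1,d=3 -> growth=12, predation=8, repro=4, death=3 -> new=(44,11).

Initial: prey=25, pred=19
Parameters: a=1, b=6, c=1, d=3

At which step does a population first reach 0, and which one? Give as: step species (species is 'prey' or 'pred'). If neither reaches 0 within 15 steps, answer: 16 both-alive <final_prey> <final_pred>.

Answer: 1 prey

Derivation:
Step 1: prey: 25+2-28=0; pred: 19+4-5=18
First extinction: prey at step 1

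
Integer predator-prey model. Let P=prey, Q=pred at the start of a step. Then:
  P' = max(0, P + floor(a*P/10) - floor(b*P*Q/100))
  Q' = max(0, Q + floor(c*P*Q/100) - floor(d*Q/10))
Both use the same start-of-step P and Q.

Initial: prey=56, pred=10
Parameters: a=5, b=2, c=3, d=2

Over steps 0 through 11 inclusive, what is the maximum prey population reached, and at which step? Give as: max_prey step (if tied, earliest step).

Step 1: prey: 56+28-11=73; pred: 10+16-2=24
Step 2: prey: 73+36-35=74; pred: 24+52-4=72
Step 3: prey: 74+37-106=5; pred: 72+159-14=217
Step 4: prey: 5+2-21=0; pred: 217+32-43=206
Step 5: prey: 0+0-0=0; pred: 206+0-41=165
Step 6: prey: 0+0-0=0; pred: 165+0-33=132
Step 7: prey: 0+0-0=0; pred: 132+0-26=106
Step 8: prey: 0+0-0=0; pred: 106+0-21=85
Step 9: prey: 0+0-0=0; pred: 85+0-17=68
Step 10: prey: 0+0-0=0; pred: 68+0-13=55
Step 11: prey: 0+0-0=0; pred: 55+0-11=44
Max prey = 74 at step 2

Answer: 74 2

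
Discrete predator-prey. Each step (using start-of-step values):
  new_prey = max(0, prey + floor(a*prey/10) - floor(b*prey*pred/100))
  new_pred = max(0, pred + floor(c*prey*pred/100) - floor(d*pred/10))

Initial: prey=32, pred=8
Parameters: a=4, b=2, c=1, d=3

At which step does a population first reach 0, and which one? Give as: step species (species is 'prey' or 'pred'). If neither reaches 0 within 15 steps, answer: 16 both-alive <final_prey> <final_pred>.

Answer: 16 both-alive 1 9

Derivation:
Step 1: prey: 32+12-5=39; pred: 8+2-2=8
Step 2: prey: 39+15-6=48; pred: 8+3-2=9
Step 3: prey: 48+19-8=59; pred: 9+4-2=11
Step 4: prey: 59+23-12=70; pred: 11+6-3=14
Step 5: prey: 70+28-19=79; pred: 14+9-4=19
Step 6: prey: 79+31-30=80; pred: 19+15-5=29
Step 7: prey: 80+32-46=66; pred: 29+23-8=44
Step 8: prey: 66+26-58=34; pred: 44+29-13=60
Step 9: prey: 34+13-40=7; pred: 60+20-18=62
Step 10: prey: 7+2-8=1; pred: 62+4-18=48
Step 11: prey: 1+0-0=1; pred: 48+0-14=34
Step 12: prey: 1+0-0=1; pred: 34+0-10=24
Step 13: prey: 1+0-0=1; pred: 24+0-7=17
Step 14: prey: 1+0-0=1; pred: 17+0-5=12
Step 15: prey: 1+0-0=1; pred: 12+0-3=9
No extinction within 15 steps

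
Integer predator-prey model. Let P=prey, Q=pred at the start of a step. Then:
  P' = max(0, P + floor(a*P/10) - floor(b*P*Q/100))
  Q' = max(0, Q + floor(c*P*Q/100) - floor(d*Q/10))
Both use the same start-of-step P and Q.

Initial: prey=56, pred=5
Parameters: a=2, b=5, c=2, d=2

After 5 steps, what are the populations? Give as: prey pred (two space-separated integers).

Answer: 0 24

Derivation:
Step 1: prey: 56+11-14=53; pred: 5+5-1=9
Step 2: prey: 53+10-23=40; pred: 9+9-1=17
Step 3: prey: 40+8-34=14; pred: 17+13-3=27
Step 4: prey: 14+2-18=0; pred: 27+7-5=29
Step 5: prey: 0+0-0=0; pred: 29+0-5=24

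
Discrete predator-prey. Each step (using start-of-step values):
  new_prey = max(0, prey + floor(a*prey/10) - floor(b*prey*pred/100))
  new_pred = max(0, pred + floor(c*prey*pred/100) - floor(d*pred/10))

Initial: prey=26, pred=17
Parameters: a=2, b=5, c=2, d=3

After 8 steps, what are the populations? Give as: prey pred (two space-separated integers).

Step 1: prey: 26+5-22=9; pred: 17+8-5=20
Step 2: prey: 9+1-9=1; pred: 20+3-6=17
Step 3: prey: 1+0-0=1; pred: 17+0-5=12
Step 4: prey: 1+0-0=1; pred: 12+0-3=9
Step 5: prey: 1+0-0=1; pred: 9+0-2=7
Step 6: prey: 1+0-0=1; pred: 7+0-2=5
Step 7: prey: 1+0-0=1; pred: 5+0-1=4
Step 8: prey: 1+0-0=1; pred: 4+0-1=3

Answer: 1 3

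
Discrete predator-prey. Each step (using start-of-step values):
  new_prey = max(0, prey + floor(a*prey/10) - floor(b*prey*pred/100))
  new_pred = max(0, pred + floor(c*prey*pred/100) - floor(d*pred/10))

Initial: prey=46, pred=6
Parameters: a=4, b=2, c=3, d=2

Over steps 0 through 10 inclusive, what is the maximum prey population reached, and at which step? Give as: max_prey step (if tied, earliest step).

Answer: 67 2

Derivation:
Step 1: prey: 46+18-5=59; pred: 6+8-1=13
Step 2: prey: 59+23-15=67; pred: 13+23-2=34
Step 3: prey: 67+26-45=48; pred: 34+68-6=96
Step 4: prey: 48+19-92=0; pred: 96+138-19=215
Step 5: prey: 0+0-0=0; pred: 215+0-43=172
Step 6: prey: 0+0-0=0; pred: 172+0-34=138
Step 7: prey: 0+0-0=0; pred: 138+0-27=111
Step 8: prey: 0+0-0=0; pred: 111+0-22=89
Step 9: prey: 0+0-0=0; pred: 89+0-17=72
Step 10: prey: 0+0-0=0; pred: 72+0-14=58
Max prey = 67 at step 2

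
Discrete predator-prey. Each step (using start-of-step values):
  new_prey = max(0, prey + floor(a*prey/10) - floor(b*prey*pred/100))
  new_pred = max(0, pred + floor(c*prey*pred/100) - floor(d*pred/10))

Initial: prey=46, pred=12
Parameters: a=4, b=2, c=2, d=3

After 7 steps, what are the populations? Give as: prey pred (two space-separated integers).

Answer: 0 37

Derivation:
Step 1: prey: 46+18-11=53; pred: 12+11-3=20
Step 2: prey: 53+21-21=53; pred: 20+21-6=35
Step 3: prey: 53+21-37=37; pred: 35+37-10=62
Step 4: prey: 37+14-45=6; pred: 62+45-18=89
Step 5: prey: 6+2-10=0; pred: 89+10-26=73
Step 6: prey: 0+0-0=0; pred: 73+0-21=52
Step 7: prey: 0+0-0=0; pred: 52+0-15=37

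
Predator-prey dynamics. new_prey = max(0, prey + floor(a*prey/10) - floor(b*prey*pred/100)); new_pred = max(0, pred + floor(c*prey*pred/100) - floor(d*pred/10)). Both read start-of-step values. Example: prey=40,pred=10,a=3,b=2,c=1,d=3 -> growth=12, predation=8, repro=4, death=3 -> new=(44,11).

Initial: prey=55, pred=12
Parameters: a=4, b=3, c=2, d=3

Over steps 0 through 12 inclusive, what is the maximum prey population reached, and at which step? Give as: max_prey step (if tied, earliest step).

Step 1: prey: 55+22-19=58; pred: 12+13-3=22
Step 2: prey: 58+23-38=43; pred: 22+25-6=41
Step 3: prey: 43+17-52=8; pred: 41+35-12=64
Step 4: prey: 8+3-15=0; pred: 64+10-19=55
Step 5: prey: 0+0-0=0; pred: 55+0-16=39
Step 6: prey: 0+0-0=0; pred: 39+0-11=28
Step 7: prey: 0+0-0=0; pred: 28+0-8=20
Step 8: prey: 0+0-0=0; pred: 20+0-6=14
Step 9: prey: 0+0-0=0; pred: 14+0-4=10
Step 10: prey: 0+0-0=0; pred: 10+0-3=7
Step 11: prey: 0+0-0=0; pred: 7+0-2=5
Step 12: prey: 0+0-0=0; pred: 5+0-1=4
Max prey = 58 at step 1

Answer: 58 1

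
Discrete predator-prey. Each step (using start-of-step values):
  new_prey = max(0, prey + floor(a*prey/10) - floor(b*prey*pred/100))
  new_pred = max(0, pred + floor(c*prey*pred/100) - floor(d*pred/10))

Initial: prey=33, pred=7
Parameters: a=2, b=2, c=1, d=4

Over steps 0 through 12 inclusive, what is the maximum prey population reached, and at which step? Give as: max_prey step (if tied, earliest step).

Step 1: prey: 33+6-4=35; pred: 7+2-2=7
Step 2: prey: 35+7-4=38; pred: 7+2-2=7
Step 3: prey: 38+7-5=40; pred: 7+2-2=7
Step 4: prey: 40+8-5=43; pred: 7+2-2=7
Step 5: prey: 43+8-6=45; pred: 7+3-2=8
Step 6: prey: 45+9-7=47; pred: 8+3-3=8
Step 7: prey: 47+9-7=49; pred: 8+3-3=8
Step 8: prey: 49+9-7=51; pred: 8+3-3=8
Step 9: prey: 51+10-8=53; pred: 8+4-3=9
Step 10: prey: 53+10-9=54; pred: 9+4-3=10
Step 11: prey: 54+10-10=54; pred: 10+5-4=11
Step 12: prey: 54+10-11=53; pred: 11+5-4=12
Max prey = 54 at step 10

Answer: 54 10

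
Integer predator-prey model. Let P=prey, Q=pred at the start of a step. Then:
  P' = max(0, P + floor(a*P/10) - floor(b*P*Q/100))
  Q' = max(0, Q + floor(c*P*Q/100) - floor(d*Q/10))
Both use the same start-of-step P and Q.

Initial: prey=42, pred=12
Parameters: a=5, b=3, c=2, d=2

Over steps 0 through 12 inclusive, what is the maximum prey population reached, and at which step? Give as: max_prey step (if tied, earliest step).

Step 1: prey: 42+21-15=48; pred: 12+10-2=20
Step 2: prey: 48+24-28=44; pred: 20+19-4=35
Step 3: prey: 44+22-46=20; pred: 35+30-7=58
Step 4: prey: 20+10-34=0; pred: 58+23-11=70
Step 5: prey: 0+0-0=0; pred: 70+0-14=56
Step 6: prey: 0+0-0=0; pred: 56+0-11=45
Step 7: prey: 0+0-0=0; pred: 45+0-9=36
Step 8: prey: 0+0-0=0; pred: 36+0-7=29
Step 9: prey: 0+0-0=0; pred: 29+0-5=24
Step 10: prey: 0+0-0=0; pred: 24+0-4=20
Step 11: prey: 0+0-0=0; pred: 20+0-4=16
Step 12: prey: 0+0-0=0; pred: 16+0-3=13
Max prey = 48 at step 1

Answer: 48 1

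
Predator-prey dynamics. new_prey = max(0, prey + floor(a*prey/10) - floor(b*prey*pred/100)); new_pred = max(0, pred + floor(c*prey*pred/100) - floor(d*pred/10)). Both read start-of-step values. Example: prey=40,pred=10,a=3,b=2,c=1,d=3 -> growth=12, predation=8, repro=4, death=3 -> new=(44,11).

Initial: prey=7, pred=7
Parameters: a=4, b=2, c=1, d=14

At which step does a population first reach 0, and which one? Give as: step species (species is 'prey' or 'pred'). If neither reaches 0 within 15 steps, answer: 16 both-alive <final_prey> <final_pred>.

Answer: 1 pred

Derivation:
Step 1: prey: 7+2-0=9; pred: 7+0-9=0
First extinction: pred at step 1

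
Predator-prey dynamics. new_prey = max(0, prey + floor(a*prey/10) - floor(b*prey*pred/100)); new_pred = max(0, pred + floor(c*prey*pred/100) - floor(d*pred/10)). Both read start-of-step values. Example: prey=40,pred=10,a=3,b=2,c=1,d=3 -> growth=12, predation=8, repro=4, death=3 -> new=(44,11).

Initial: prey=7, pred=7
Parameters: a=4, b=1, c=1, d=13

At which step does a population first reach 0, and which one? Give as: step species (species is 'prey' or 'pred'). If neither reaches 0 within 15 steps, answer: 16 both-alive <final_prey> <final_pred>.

Answer: 1 pred

Derivation:
Step 1: prey: 7+2-0=9; pred: 7+0-9=0
First extinction: pred at step 1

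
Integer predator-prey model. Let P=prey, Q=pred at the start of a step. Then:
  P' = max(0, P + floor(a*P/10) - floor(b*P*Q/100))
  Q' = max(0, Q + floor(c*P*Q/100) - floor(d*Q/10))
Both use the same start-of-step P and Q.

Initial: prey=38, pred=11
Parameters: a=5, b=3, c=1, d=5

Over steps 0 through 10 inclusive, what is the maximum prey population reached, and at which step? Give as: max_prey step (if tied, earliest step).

Step 1: prey: 38+19-12=45; pred: 11+4-5=10
Step 2: prey: 45+22-13=54; pred: 10+4-5=9
Step 3: prey: 54+27-14=67; pred: 9+4-4=9
Step 4: prey: 67+33-18=82; pred: 9+6-4=11
Step 5: prey: 82+41-27=96; pred: 11+9-5=15
Step 6: prey: 96+48-43=101; pred: 15+14-7=22
Step 7: prey: 101+50-66=85; pred: 22+22-11=33
Step 8: prey: 85+42-84=43; pred: 33+28-16=45
Step 9: prey: 43+21-58=6; pred: 45+19-22=42
Step 10: prey: 6+3-7=2; pred: 42+2-21=23
Max prey = 101 at step 6

Answer: 101 6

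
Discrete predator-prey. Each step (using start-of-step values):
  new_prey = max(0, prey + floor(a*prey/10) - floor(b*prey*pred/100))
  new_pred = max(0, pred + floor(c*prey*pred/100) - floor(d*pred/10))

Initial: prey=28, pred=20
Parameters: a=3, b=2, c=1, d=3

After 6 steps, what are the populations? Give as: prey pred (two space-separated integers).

Answer: 21 12

Derivation:
Step 1: prey: 28+8-11=25; pred: 20+5-6=19
Step 2: prey: 25+7-9=23; pred: 19+4-5=18
Step 3: prey: 23+6-8=21; pred: 18+4-5=17
Step 4: prey: 21+6-7=20; pred: 17+3-5=15
Step 5: prey: 20+6-6=20; pred: 15+3-4=14
Step 6: prey: 20+6-5=21; pred: 14+2-4=12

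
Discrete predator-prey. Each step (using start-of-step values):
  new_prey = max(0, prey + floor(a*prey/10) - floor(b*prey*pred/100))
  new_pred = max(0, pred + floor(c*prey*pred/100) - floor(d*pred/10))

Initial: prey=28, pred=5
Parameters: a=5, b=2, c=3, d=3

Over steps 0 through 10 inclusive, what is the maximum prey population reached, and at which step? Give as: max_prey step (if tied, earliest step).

Answer: 65 3

Derivation:
Step 1: prey: 28+14-2=40; pred: 5+4-1=8
Step 2: prey: 40+20-6=54; pred: 8+9-2=15
Step 3: prey: 54+27-16=65; pred: 15+24-4=35
Step 4: prey: 65+32-45=52; pred: 35+68-10=93
Step 5: prey: 52+26-96=0; pred: 93+145-27=211
Step 6: prey: 0+0-0=0; pred: 211+0-63=148
Step 7: prey: 0+0-0=0; pred: 148+0-44=104
Step 8: prey: 0+0-0=0; pred: 104+0-31=73
Step 9: prey: 0+0-0=0; pred: 73+0-21=52
Step 10: prey: 0+0-0=0; pred: 52+0-15=37
Max prey = 65 at step 3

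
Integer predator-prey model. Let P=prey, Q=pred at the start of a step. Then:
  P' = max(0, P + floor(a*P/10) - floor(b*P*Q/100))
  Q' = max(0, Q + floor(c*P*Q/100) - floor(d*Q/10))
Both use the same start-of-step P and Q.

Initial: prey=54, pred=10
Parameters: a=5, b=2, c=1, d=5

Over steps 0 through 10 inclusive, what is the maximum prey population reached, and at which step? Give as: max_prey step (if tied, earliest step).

Answer: 135 4

Derivation:
Step 1: prey: 54+27-10=71; pred: 10+5-5=10
Step 2: prey: 71+35-14=92; pred: 10+7-5=12
Step 3: prey: 92+46-22=116; pred: 12+11-6=17
Step 4: prey: 116+58-39=135; pred: 17+19-8=28
Step 5: prey: 135+67-75=127; pred: 28+37-14=51
Step 6: prey: 127+63-129=61; pred: 51+64-25=90
Step 7: prey: 61+30-109=0; pred: 90+54-45=99
Step 8: prey: 0+0-0=0; pred: 99+0-49=50
Step 9: prey: 0+0-0=0; pred: 50+0-25=25
Step 10: prey: 0+0-0=0; pred: 25+0-12=13
Max prey = 135 at step 4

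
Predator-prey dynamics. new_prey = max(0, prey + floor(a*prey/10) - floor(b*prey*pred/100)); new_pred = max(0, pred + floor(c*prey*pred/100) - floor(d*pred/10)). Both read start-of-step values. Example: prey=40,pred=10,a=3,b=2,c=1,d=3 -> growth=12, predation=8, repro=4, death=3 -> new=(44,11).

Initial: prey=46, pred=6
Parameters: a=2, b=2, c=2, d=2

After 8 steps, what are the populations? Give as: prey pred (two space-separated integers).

Step 1: prey: 46+9-5=50; pred: 6+5-1=10
Step 2: prey: 50+10-10=50; pred: 10+10-2=18
Step 3: prey: 50+10-18=42; pred: 18+18-3=33
Step 4: prey: 42+8-27=23; pred: 33+27-6=54
Step 5: prey: 23+4-24=3; pred: 54+24-10=68
Step 6: prey: 3+0-4=0; pred: 68+4-13=59
Step 7: prey: 0+0-0=0; pred: 59+0-11=48
Step 8: prey: 0+0-0=0; pred: 48+0-9=39

Answer: 0 39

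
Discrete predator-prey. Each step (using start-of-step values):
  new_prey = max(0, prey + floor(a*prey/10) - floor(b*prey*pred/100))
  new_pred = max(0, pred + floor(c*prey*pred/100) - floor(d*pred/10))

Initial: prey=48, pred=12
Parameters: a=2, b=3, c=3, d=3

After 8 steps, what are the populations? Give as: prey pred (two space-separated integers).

Step 1: prey: 48+9-17=40; pred: 12+17-3=26
Step 2: prey: 40+8-31=17; pred: 26+31-7=50
Step 3: prey: 17+3-25=0; pred: 50+25-15=60
Step 4: prey: 0+0-0=0; pred: 60+0-18=42
Step 5: prey: 0+0-0=0; pred: 42+0-12=30
Step 6: prey: 0+0-0=0; pred: 30+0-9=21
Step 7: prey: 0+0-0=0; pred: 21+0-6=15
Step 8: prey: 0+0-0=0; pred: 15+0-4=11

Answer: 0 11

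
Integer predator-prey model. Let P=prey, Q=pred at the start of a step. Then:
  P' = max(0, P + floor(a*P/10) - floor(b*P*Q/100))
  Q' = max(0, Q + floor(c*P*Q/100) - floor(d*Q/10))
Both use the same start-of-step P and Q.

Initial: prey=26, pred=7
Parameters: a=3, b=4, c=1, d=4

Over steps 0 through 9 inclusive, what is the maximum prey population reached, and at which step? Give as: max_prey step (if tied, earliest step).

Answer: 65 9

Derivation:
Step 1: prey: 26+7-7=26; pred: 7+1-2=6
Step 2: prey: 26+7-6=27; pred: 6+1-2=5
Step 3: prey: 27+8-5=30; pred: 5+1-2=4
Step 4: prey: 30+9-4=35; pred: 4+1-1=4
Step 5: prey: 35+10-5=40; pred: 4+1-1=4
Step 6: prey: 40+12-6=46; pred: 4+1-1=4
Step 7: prey: 46+13-7=52; pred: 4+1-1=4
Step 8: prey: 52+15-8=59; pred: 4+2-1=5
Step 9: prey: 59+17-11=65; pred: 5+2-2=5
Max prey = 65 at step 9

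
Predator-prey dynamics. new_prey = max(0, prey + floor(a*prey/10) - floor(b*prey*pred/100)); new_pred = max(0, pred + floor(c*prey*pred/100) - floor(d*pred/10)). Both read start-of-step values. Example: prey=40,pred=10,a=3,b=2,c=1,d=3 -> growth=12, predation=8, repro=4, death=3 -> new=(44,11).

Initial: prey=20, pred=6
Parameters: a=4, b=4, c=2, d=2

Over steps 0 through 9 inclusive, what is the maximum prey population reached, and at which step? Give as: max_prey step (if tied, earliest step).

Answer: 28 3

Derivation:
Step 1: prey: 20+8-4=24; pred: 6+2-1=7
Step 2: prey: 24+9-6=27; pred: 7+3-1=9
Step 3: prey: 27+10-9=28; pred: 9+4-1=12
Step 4: prey: 28+11-13=26; pred: 12+6-2=16
Step 5: prey: 26+10-16=20; pred: 16+8-3=21
Step 6: prey: 20+8-16=12; pred: 21+8-4=25
Step 7: prey: 12+4-12=4; pred: 25+6-5=26
Step 8: prey: 4+1-4=1; pred: 26+2-5=23
Step 9: prey: 1+0-0=1; pred: 23+0-4=19
Max prey = 28 at step 3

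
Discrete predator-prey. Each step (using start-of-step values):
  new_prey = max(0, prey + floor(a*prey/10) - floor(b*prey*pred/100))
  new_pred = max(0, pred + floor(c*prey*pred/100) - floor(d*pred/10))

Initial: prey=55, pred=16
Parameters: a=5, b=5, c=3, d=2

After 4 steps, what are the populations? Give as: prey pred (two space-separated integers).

Step 1: prey: 55+27-44=38; pred: 16+26-3=39
Step 2: prey: 38+19-74=0; pred: 39+44-7=76
Step 3: prey: 0+0-0=0; pred: 76+0-15=61
Step 4: prey: 0+0-0=0; pred: 61+0-12=49

Answer: 0 49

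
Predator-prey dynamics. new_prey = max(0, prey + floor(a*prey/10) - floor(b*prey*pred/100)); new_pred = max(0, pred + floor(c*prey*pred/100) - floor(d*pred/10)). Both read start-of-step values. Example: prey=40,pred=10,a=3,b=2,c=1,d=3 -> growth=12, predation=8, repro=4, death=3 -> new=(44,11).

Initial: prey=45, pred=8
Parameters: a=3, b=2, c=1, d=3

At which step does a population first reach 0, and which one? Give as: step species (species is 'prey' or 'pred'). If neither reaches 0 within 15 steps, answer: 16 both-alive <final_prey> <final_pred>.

Answer: 16 both-alive 6 6

Derivation:
Step 1: prey: 45+13-7=51; pred: 8+3-2=9
Step 2: prey: 51+15-9=57; pred: 9+4-2=11
Step 3: prey: 57+17-12=62; pred: 11+6-3=14
Step 4: prey: 62+18-17=63; pred: 14+8-4=18
Step 5: prey: 63+18-22=59; pred: 18+11-5=24
Step 6: prey: 59+17-28=48; pred: 24+14-7=31
Step 7: prey: 48+14-29=33; pred: 31+14-9=36
Step 8: prey: 33+9-23=19; pred: 36+11-10=37
Step 9: prey: 19+5-14=10; pred: 37+7-11=33
Step 10: prey: 10+3-6=7; pred: 33+3-9=27
Step 11: prey: 7+2-3=6; pred: 27+1-8=20
Step 12: prey: 6+1-2=5; pred: 20+1-6=15
Step 13: prey: 5+1-1=5; pred: 15+0-4=11
Step 14: prey: 5+1-1=5; pred: 11+0-3=8
Step 15: prey: 5+1-0=6; pred: 8+0-2=6
No extinction within 15 steps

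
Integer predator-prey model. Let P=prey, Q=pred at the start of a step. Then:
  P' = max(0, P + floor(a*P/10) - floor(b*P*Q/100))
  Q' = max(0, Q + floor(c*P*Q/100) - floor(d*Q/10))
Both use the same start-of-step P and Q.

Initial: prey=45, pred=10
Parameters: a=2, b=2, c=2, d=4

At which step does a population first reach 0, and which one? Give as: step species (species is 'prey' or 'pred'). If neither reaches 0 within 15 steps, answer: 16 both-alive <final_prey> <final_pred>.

Answer: 16 both-alive 2 2

Derivation:
Step 1: prey: 45+9-9=45; pred: 10+9-4=15
Step 2: prey: 45+9-13=41; pred: 15+13-6=22
Step 3: prey: 41+8-18=31; pred: 22+18-8=32
Step 4: prey: 31+6-19=18; pred: 32+19-12=39
Step 5: prey: 18+3-14=7; pred: 39+14-15=38
Step 6: prey: 7+1-5=3; pred: 38+5-15=28
Step 7: prey: 3+0-1=2; pred: 28+1-11=18
Step 8: prey: 2+0-0=2; pred: 18+0-7=11
Step 9: prey: 2+0-0=2; pred: 11+0-4=7
Step 10: prey: 2+0-0=2; pred: 7+0-2=5
Step 11: prey: 2+0-0=2; pred: 5+0-2=3
Step 12: prey: 2+0-0=2; pred: 3+0-1=2
Step 13: prey: 2+0-0=2; pred: 2+0-0=2
Steps 14-15: state stable at prey=2, pred=2 (no change)
No extinction within 15 steps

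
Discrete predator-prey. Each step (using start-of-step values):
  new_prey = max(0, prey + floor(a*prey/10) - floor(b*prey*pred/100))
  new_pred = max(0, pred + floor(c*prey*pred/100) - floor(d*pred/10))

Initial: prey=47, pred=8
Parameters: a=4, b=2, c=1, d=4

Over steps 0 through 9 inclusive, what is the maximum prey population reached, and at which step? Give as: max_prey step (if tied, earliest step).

Answer: 106 5

Derivation:
Step 1: prey: 47+18-7=58; pred: 8+3-3=8
Step 2: prey: 58+23-9=72; pred: 8+4-3=9
Step 3: prey: 72+28-12=88; pred: 9+6-3=12
Step 4: prey: 88+35-21=102; pred: 12+10-4=18
Step 5: prey: 102+40-36=106; pred: 18+18-7=29
Step 6: prey: 106+42-61=87; pred: 29+30-11=48
Step 7: prey: 87+34-83=38; pred: 48+41-19=70
Step 8: prey: 38+15-53=0; pred: 70+26-28=68
Step 9: prey: 0+0-0=0; pred: 68+0-27=41
Max prey = 106 at step 5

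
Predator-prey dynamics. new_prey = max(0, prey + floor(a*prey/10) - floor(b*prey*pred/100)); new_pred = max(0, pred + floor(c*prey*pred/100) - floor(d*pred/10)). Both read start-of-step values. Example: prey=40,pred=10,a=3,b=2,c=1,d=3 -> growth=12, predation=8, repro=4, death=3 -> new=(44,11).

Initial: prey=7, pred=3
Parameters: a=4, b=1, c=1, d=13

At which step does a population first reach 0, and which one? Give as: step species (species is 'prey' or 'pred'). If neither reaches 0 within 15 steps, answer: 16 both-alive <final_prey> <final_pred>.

Step 1: prey: 7+2-0=9; pred: 3+0-3=0
First extinction: pred at step 1

Answer: 1 pred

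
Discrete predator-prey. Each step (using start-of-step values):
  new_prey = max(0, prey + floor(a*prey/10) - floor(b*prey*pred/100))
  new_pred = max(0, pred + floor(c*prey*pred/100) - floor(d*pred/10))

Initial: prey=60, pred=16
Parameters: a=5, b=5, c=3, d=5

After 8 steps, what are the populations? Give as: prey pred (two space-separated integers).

Answer: 0 1

Derivation:
Step 1: prey: 60+30-48=42; pred: 16+28-8=36
Step 2: prey: 42+21-75=0; pred: 36+45-18=63
Step 3: prey: 0+0-0=0; pred: 63+0-31=32
Step 4: prey: 0+0-0=0; pred: 32+0-16=16
Step 5: prey: 0+0-0=0; pred: 16+0-8=8
Step 6: prey: 0+0-0=0; pred: 8+0-4=4
Step 7: prey: 0+0-0=0; pred: 4+0-2=2
Step 8: prey: 0+0-0=0; pred: 2+0-1=1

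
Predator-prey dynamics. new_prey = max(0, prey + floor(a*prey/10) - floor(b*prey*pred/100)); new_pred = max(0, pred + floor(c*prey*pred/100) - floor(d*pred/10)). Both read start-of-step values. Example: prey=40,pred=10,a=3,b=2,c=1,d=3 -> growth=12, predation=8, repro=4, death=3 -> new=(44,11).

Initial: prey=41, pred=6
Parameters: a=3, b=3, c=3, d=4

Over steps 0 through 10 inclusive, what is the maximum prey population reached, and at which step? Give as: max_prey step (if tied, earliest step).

Answer: 46 1

Derivation:
Step 1: prey: 41+12-7=46; pred: 6+7-2=11
Step 2: prey: 46+13-15=44; pred: 11+15-4=22
Step 3: prey: 44+13-29=28; pred: 22+29-8=43
Step 4: prey: 28+8-36=0; pred: 43+36-17=62
Step 5: prey: 0+0-0=0; pred: 62+0-24=38
Step 6: prey: 0+0-0=0; pred: 38+0-15=23
Step 7: prey: 0+0-0=0; pred: 23+0-9=14
Step 8: prey: 0+0-0=0; pred: 14+0-5=9
Step 9: prey: 0+0-0=0; pred: 9+0-3=6
Step 10: prey: 0+0-0=0; pred: 6+0-2=4
Max prey = 46 at step 1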